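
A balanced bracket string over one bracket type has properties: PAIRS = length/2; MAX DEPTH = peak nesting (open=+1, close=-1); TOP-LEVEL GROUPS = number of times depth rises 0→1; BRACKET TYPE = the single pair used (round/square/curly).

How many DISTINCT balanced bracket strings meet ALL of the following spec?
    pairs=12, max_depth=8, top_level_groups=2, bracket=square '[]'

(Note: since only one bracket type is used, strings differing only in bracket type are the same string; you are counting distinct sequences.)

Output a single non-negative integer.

Answer: 1524

Derivation:
Spec: pairs=12 depth=8 groups=2
Count(depth <= 8) = 58448
Count(depth <= 7) = 56924
Count(depth == 8) = 58448 - 56924 = 1524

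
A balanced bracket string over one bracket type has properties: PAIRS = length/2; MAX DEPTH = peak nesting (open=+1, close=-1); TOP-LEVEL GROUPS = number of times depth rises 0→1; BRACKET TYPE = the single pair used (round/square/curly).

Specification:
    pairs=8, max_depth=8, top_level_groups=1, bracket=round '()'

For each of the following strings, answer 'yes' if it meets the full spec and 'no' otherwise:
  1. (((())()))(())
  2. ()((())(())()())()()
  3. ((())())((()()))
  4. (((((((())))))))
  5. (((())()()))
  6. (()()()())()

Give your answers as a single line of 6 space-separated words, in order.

Answer: no no no yes no no

Derivation:
String 1 '(((())()))(())': depth seq [1 2 3 4 3 2 3 2 1 0 1 2 1 0]
  -> pairs=7 depth=4 groups=2 -> no
String 2 '()((())(())()())()()': depth seq [1 0 1 2 3 2 1 2 3 2 1 2 1 2 1 0 1 0 1 0]
  -> pairs=10 depth=3 groups=4 -> no
String 3 '((())())((()()))': depth seq [1 2 3 2 1 2 1 0 1 2 3 2 3 2 1 0]
  -> pairs=8 depth=3 groups=2 -> no
String 4 '(((((((())))))))': depth seq [1 2 3 4 5 6 7 8 7 6 5 4 3 2 1 0]
  -> pairs=8 depth=8 groups=1 -> yes
String 5 '(((())()()))': depth seq [1 2 3 4 3 2 3 2 3 2 1 0]
  -> pairs=6 depth=4 groups=1 -> no
String 6 '(()()()())()': depth seq [1 2 1 2 1 2 1 2 1 0 1 0]
  -> pairs=6 depth=2 groups=2 -> no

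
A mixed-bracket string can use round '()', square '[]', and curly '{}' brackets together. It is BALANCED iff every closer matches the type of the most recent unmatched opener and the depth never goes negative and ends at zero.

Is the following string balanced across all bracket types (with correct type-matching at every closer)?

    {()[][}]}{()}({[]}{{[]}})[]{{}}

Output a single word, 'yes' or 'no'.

Answer: no

Derivation:
pos 0: push '{'; stack = {
pos 1: push '('; stack = {(
pos 2: ')' matches '('; pop; stack = {
pos 3: push '['; stack = {[
pos 4: ']' matches '['; pop; stack = {
pos 5: push '['; stack = {[
pos 6: saw closer '}' but top of stack is '[' (expected ']') → INVALID
Verdict: type mismatch at position 6: '}' closes '[' → no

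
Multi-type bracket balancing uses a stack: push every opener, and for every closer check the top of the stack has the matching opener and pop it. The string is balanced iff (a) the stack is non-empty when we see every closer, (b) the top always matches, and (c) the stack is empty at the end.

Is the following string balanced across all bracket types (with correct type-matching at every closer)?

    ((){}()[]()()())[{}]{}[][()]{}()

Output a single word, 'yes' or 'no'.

Answer: yes

Derivation:
pos 0: push '('; stack = (
pos 1: push '('; stack = ((
pos 2: ')' matches '('; pop; stack = (
pos 3: push '{'; stack = ({
pos 4: '}' matches '{'; pop; stack = (
pos 5: push '('; stack = ((
pos 6: ')' matches '('; pop; stack = (
pos 7: push '['; stack = ([
pos 8: ']' matches '['; pop; stack = (
pos 9: push '('; stack = ((
pos 10: ')' matches '('; pop; stack = (
pos 11: push '('; stack = ((
pos 12: ')' matches '('; pop; stack = (
pos 13: push '('; stack = ((
pos 14: ')' matches '('; pop; stack = (
pos 15: ')' matches '('; pop; stack = (empty)
pos 16: push '['; stack = [
pos 17: push '{'; stack = [{
pos 18: '}' matches '{'; pop; stack = [
pos 19: ']' matches '['; pop; stack = (empty)
pos 20: push '{'; stack = {
pos 21: '}' matches '{'; pop; stack = (empty)
pos 22: push '['; stack = [
pos 23: ']' matches '['; pop; stack = (empty)
pos 24: push '['; stack = [
pos 25: push '('; stack = [(
pos 26: ')' matches '('; pop; stack = [
pos 27: ']' matches '['; pop; stack = (empty)
pos 28: push '{'; stack = {
pos 29: '}' matches '{'; pop; stack = (empty)
pos 30: push '('; stack = (
pos 31: ')' matches '('; pop; stack = (empty)
end: stack empty → VALID
Verdict: properly nested → yes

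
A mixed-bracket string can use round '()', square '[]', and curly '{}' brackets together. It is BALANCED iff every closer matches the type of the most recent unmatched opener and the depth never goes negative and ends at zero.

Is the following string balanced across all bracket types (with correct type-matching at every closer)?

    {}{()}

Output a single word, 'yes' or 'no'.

Answer: yes

Derivation:
pos 0: push '{'; stack = {
pos 1: '}' matches '{'; pop; stack = (empty)
pos 2: push '{'; stack = {
pos 3: push '('; stack = {(
pos 4: ')' matches '('; pop; stack = {
pos 5: '}' matches '{'; pop; stack = (empty)
end: stack empty → VALID
Verdict: properly nested → yes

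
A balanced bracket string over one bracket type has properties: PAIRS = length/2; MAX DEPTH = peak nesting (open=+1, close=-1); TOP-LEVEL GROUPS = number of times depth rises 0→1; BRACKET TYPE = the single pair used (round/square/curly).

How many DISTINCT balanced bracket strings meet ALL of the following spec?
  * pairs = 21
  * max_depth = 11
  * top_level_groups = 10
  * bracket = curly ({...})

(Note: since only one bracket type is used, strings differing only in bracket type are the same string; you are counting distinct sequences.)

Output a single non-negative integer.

Spec: pairs=21 depth=11 groups=10
Count(depth <= 11) = 40320140
Count(depth <= 10) = 40319860
Count(depth == 11) = 40320140 - 40319860 = 280

Answer: 280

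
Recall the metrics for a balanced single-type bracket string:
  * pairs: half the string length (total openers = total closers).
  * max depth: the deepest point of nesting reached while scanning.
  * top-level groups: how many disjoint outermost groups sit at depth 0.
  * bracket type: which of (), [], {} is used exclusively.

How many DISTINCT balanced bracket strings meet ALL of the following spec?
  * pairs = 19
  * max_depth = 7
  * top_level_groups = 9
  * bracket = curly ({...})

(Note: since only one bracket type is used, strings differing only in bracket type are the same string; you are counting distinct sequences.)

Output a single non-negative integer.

Answer: 105777

Derivation:
Spec: pairs=19 depth=7 groups=9
Count(depth <= 7) = 6193278
Count(depth <= 6) = 6087501
Count(depth == 7) = 6193278 - 6087501 = 105777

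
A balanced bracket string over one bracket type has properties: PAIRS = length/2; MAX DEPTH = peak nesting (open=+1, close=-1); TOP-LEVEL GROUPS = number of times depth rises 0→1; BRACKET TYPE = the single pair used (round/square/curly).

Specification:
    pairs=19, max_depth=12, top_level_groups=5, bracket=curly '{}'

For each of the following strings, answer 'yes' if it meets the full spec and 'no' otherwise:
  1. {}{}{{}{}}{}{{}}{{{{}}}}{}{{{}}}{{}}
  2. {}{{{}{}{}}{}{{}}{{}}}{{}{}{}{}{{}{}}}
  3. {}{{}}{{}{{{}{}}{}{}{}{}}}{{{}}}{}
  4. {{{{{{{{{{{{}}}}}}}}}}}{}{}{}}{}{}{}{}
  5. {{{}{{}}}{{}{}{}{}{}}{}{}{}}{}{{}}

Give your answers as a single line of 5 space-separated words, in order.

String 1 '{}{}{{}{}}{}{{}}{{{{}}}}{}{{{}}}{{}}': depth seq [1 0 1 0 1 2 1 2 1 0 1 0 1 2 1 0 1 2 3 4 3 2 1 0 1 0 1 2 3 2 1 0 1 2 1 0]
  -> pairs=18 depth=4 groups=9 -> no
String 2 '{}{{{}{}{}}{}{{}}{{}}}{{}{}{}{}{{}{}}}': depth seq [1 0 1 2 3 2 3 2 3 2 1 2 1 2 3 2 1 2 3 2 1 0 1 2 1 2 1 2 1 2 1 2 3 2 3 2 1 0]
  -> pairs=19 depth=3 groups=3 -> no
String 3 '{}{{}}{{}{{{}{}}{}{}{}{}}}{{{}}}{}': depth seq [1 0 1 2 1 0 1 2 1 2 3 4 3 4 3 2 3 2 3 2 3 2 3 2 1 0 1 2 3 2 1 0 1 0]
  -> pairs=17 depth=4 groups=5 -> no
String 4 '{{{{{{{{{{{{}}}}}}}}}}}{}{}{}}{}{}{}{}': depth seq [1 2 3 4 5 6 7 8 9 10 11 12 11 10 9 8 7 6 5 4 3 2 1 2 1 2 1 2 1 0 1 0 1 0 1 0 1 0]
  -> pairs=19 depth=12 groups=5 -> yes
String 5 '{{{}{{}}}{{}{}{}{}{}}{}{}{}}{}{{}}': depth seq [1 2 3 2 3 4 3 2 1 2 3 2 3 2 3 2 3 2 3 2 1 2 1 2 1 2 1 0 1 0 1 2 1 0]
  -> pairs=17 depth=4 groups=3 -> no

Answer: no no no yes no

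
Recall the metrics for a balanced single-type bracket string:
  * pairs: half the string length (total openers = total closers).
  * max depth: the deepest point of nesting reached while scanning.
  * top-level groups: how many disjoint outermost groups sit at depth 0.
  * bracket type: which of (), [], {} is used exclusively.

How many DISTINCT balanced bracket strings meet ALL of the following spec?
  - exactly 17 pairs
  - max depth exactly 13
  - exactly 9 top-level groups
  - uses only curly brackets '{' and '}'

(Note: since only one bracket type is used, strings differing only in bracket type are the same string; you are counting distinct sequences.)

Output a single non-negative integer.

Spec: pairs=17 depth=13 groups=9
Count(depth <= 13) = 389367
Count(depth <= 12) = 389367
Count(depth == 13) = 389367 - 389367 = 0

Answer: 0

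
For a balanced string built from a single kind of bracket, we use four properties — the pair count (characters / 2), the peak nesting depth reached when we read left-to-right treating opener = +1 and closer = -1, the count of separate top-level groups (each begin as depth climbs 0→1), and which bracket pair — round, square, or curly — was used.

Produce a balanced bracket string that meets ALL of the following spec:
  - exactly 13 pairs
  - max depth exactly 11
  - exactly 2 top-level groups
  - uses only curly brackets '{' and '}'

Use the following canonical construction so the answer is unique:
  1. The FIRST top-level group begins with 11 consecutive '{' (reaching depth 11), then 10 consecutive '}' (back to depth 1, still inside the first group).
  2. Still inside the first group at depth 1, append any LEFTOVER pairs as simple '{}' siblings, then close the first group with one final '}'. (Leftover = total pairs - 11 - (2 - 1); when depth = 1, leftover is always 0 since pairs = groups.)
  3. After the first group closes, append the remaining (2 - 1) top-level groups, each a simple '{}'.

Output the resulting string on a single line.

Spec: pairs=13 depth=11 groups=2
Leftover pairs = 13 - 11 - (2-1) = 1
First group: deep chain of depth 11 + 1 sibling pairs
Remaining 1 groups: simple '{}' each

Answer: {{{{{{{{{{{}}}}}}}}}}{}}{}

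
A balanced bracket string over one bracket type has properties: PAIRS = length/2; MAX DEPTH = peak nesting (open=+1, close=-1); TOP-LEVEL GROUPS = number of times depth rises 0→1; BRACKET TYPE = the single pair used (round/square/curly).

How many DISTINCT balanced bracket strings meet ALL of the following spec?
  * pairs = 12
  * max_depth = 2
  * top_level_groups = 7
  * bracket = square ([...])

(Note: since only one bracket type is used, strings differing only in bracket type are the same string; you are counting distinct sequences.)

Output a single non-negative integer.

Answer: 462

Derivation:
Spec: pairs=12 depth=2 groups=7
Count(depth <= 2) = 462
Count(depth <= 1) = 0
Count(depth == 2) = 462 - 0 = 462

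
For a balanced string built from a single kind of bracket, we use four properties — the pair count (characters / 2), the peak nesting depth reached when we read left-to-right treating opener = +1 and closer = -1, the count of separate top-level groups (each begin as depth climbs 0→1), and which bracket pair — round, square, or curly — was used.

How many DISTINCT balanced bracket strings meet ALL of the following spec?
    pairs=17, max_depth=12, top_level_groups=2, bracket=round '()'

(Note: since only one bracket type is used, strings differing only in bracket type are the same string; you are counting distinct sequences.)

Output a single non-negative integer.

Answer: 38688

Derivation:
Spec: pairs=17 depth=12 groups=2
Count(depth <= 12) = 35350478
Count(depth <= 11) = 35311790
Count(depth == 12) = 35350478 - 35311790 = 38688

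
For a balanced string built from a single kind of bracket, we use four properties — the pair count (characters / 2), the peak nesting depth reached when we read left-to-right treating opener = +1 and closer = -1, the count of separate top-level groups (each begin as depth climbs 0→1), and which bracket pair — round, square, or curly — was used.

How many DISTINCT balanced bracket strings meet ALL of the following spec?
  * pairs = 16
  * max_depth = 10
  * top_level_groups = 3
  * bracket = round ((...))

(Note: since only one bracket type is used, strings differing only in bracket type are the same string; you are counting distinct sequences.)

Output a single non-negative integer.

Spec: pairs=16 depth=10 groups=3
Count(depth <= 10) = 7012761
Count(depth <= 9) = 6977502
Count(depth == 10) = 7012761 - 6977502 = 35259

Answer: 35259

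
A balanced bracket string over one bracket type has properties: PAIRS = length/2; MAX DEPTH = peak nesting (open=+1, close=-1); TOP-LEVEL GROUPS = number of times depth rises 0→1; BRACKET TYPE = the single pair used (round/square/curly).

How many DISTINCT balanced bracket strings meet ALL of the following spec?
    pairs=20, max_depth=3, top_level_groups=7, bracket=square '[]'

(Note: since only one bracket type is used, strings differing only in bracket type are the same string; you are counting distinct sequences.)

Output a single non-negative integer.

Answer: 10255364

Derivation:
Spec: pairs=20 depth=3 groups=7
Count(depth <= 3) = 10282496
Count(depth <= 2) = 27132
Count(depth == 3) = 10282496 - 27132 = 10255364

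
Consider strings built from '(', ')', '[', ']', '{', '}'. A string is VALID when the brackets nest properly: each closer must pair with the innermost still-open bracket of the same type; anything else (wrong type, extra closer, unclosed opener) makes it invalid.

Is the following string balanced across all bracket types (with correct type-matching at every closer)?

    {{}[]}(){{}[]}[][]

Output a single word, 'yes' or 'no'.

Answer: yes

Derivation:
pos 0: push '{'; stack = {
pos 1: push '{'; stack = {{
pos 2: '}' matches '{'; pop; stack = {
pos 3: push '['; stack = {[
pos 4: ']' matches '['; pop; stack = {
pos 5: '}' matches '{'; pop; stack = (empty)
pos 6: push '('; stack = (
pos 7: ')' matches '('; pop; stack = (empty)
pos 8: push '{'; stack = {
pos 9: push '{'; stack = {{
pos 10: '}' matches '{'; pop; stack = {
pos 11: push '['; stack = {[
pos 12: ']' matches '['; pop; stack = {
pos 13: '}' matches '{'; pop; stack = (empty)
pos 14: push '['; stack = [
pos 15: ']' matches '['; pop; stack = (empty)
pos 16: push '['; stack = [
pos 17: ']' matches '['; pop; stack = (empty)
end: stack empty → VALID
Verdict: properly nested → yes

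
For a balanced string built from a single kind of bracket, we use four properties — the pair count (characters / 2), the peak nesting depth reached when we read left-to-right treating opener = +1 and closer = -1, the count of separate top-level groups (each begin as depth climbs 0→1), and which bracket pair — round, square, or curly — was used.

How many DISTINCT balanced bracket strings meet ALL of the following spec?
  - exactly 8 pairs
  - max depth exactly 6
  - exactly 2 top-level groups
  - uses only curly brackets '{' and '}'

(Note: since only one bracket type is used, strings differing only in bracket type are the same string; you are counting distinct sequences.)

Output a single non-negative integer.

Answer: 20

Derivation:
Spec: pairs=8 depth=6 groups=2
Count(depth <= 6) = 427
Count(depth <= 5) = 407
Count(depth == 6) = 427 - 407 = 20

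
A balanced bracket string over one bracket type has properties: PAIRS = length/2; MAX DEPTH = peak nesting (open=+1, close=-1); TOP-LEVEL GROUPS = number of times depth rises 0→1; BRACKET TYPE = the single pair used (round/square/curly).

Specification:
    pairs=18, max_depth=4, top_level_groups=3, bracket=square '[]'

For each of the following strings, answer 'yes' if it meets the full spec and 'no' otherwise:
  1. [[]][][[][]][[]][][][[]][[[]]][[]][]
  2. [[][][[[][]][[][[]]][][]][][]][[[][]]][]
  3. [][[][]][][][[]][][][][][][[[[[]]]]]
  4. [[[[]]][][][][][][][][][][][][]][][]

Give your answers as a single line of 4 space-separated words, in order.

String 1 '[[]][][[][]][[]][][][[]][[[]]][[]][]': depth seq [1 2 1 0 1 0 1 2 1 2 1 0 1 2 1 0 1 0 1 0 1 2 1 0 1 2 3 2 1 0 1 2 1 0 1 0]
  -> pairs=18 depth=3 groups=10 -> no
String 2 '[[][][[[][]][[][[]]][][]][][]][[[][]]][]': depth seq [1 2 1 2 1 2 3 4 3 4 3 2 3 4 3 4 5 4 3 2 3 2 3 2 1 2 1 2 1 0 1 2 3 2 3 2 1 0 1 0]
  -> pairs=20 depth=5 groups=3 -> no
String 3 '[][[][]][][][[]][][][][][][[[[[]]]]]': depth seq [1 0 1 2 1 2 1 0 1 0 1 0 1 2 1 0 1 0 1 0 1 0 1 0 1 0 1 2 3 4 5 4 3 2 1 0]
  -> pairs=18 depth=5 groups=11 -> no
String 4 '[[[[]]][][][][][][][][][][][][]][][]': depth seq [1 2 3 4 3 2 1 2 1 2 1 2 1 2 1 2 1 2 1 2 1 2 1 2 1 2 1 2 1 2 1 0 1 0 1 0]
  -> pairs=18 depth=4 groups=3 -> yes

Answer: no no no yes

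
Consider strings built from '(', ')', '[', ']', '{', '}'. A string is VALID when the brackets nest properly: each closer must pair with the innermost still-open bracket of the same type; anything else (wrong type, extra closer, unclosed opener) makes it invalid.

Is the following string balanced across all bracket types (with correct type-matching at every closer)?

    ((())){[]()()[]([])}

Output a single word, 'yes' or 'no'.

pos 0: push '('; stack = (
pos 1: push '('; stack = ((
pos 2: push '('; stack = (((
pos 3: ')' matches '('; pop; stack = ((
pos 4: ')' matches '('; pop; stack = (
pos 5: ')' matches '('; pop; stack = (empty)
pos 6: push '{'; stack = {
pos 7: push '['; stack = {[
pos 8: ']' matches '['; pop; stack = {
pos 9: push '('; stack = {(
pos 10: ')' matches '('; pop; stack = {
pos 11: push '('; stack = {(
pos 12: ')' matches '('; pop; stack = {
pos 13: push '['; stack = {[
pos 14: ']' matches '['; pop; stack = {
pos 15: push '('; stack = {(
pos 16: push '['; stack = {([
pos 17: ']' matches '['; pop; stack = {(
pos 18: ')' matches '('; pop; stack = {
pos 19: '}' matches '{'; pop; stack = (empty)
end: stack empty → VALID
Verdict: properly nested → yes

Answer: yes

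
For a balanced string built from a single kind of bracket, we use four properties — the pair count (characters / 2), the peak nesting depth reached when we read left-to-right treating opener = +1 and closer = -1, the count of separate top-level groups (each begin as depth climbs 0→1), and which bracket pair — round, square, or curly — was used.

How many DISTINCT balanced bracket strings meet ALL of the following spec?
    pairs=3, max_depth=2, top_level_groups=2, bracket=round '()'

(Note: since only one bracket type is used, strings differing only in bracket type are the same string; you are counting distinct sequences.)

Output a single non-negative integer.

Answer: 2

Derivation:
Spec: pairs=3 depth=2 groups=2
Count(depth <= 2) = 2
Count(depth <= 1) = 0
Count(depth == 2) = 2 - 0 = 2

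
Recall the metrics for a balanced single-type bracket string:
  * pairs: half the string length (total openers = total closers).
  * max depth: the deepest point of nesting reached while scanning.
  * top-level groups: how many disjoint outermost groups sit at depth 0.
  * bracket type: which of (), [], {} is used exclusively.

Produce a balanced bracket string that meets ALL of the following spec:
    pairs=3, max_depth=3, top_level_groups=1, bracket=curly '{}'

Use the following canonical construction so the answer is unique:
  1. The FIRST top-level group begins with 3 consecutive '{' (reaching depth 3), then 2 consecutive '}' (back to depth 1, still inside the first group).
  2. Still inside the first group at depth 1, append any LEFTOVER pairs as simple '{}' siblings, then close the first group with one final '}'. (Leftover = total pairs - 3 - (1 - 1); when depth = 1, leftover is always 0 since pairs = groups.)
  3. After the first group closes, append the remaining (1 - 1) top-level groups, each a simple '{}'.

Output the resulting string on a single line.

Answer: {{{}}}

Derivation:
Spec: pairs=3 depth=3 groups=1
Leftover pairs = 3 - 3 - (1-1) = 0
First group: deep chain of depth 3 + 0 sibling pairs
Remaining 0 groups: simple '{}' each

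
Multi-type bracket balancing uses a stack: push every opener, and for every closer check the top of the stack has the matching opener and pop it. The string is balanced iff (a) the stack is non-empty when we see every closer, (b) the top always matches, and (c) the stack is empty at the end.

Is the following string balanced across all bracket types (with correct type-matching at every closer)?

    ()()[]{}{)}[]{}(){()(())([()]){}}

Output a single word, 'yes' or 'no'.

pos 0: push '('; stack = (
pos 1: ')' matches '('; pop; stack = (empty)
pos 2: push '('; stack = (
pos 3: ')' matches '('; pop; stack = (empty)
pos 4: push '['; stack = [
pos 5: ']' matches '['; pop; stack = (empty)
pos 6: push '{'; stack = {
pos 7: '}' matches '{'; pop; stack = (empty)
pos 8: push '{'; stack = {
pos 9: saw closer ')' but top of stack is '{' (expected '}') → INVALID
Verdict: type mismatch at position 9: ')' closes '{' → no

Answer: no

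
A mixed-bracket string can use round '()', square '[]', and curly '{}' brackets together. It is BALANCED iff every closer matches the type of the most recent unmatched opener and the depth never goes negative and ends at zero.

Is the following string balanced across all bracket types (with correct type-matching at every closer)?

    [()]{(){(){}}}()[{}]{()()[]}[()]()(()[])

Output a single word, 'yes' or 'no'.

pos 0: push '['; stack = [
pos 1: push '('; stack = [(
pos 2: ')' matches '('; pop; stack = [
pos 3: ']' matches '['; pop; stack = (empty)
pos 4: push '{'; stack = {
pos 5: push '('; stack = {(
pos 6: ')' matches '('; pop; stack = {
pos 7: push '{'; stack = {{
pos 8: push '('; stack = {{(
pos 9: ')' matches '('; pop; stack = {{
pos 10: push '{'; stack = {{{
pos 11: '}' matches '{'; pop; stack = {{
pos 12: '}' matches '{'; pop; stack = {
pos 13: '}' matches '{'; pop; stack = (empty)
pos 14: push '('; stack = (
pos 15: ')' matches '('; pop; stack = (empty)
pos 16: push '['; stack = [
pos 17: push '{'; stack = [{
pos 18: '}' matches '{'; pop; stack = [
pos 19: ']' matches '['; pop; stack = (empty)
pos 20: push '{'; stack = {
pos 21: push '('; stack = {(
pos 22: ')' matches '('; pop; stack = {
pos 23: push '('; stack = {(
pos 24: ')' matches '('; pop; stack = {
pos 25: push '['; stack = {[
pos 26: ']' matches '['; pop; stack = {
pos 27: '}' matches '{'; pop; stack = (empty)
pos 28: push '['; stack = [
pos 29: push '('; stack = [(
pos 30: ')' matches '('; pop; stack = [
pos 31: ']' matches '['; pop; stack = (empty)
pos 32: push '('; stack = (
pos 33: ')' matches '('; pop; stack = (empty)
pos 34: push '('; stack = (
pos 35: push '('; stack = ((
pos 36: ')' matches '('; pop; stack = (
pos 37: push '['; stack = ([
pos 38: ']' matches '['; pop; stack = (
pos 39: ')' matches '('; pop; stack = (empty)
end: stack empty → VALID
Verdict: properly nested → yes

Answer: yes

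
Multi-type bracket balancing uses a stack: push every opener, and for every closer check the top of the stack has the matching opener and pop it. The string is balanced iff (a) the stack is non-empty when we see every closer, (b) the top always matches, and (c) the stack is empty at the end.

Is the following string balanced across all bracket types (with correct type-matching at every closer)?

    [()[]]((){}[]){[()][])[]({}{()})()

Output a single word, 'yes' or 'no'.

pos 0: push '['; stack = [
pos 1: push '('; stack = [(
pos 2: ')' matches '('; pop; stack = [
pos 3: push '['; stack = [[
pos 4: ']' matches '['; pop; stack = [
pos 5: ']' matches '['; pop; stack = (empty)
pos 6: push '('; stack = (
pos 7: push '('; stack = ((
pos 8: ')' matches '('; pop; stack = (
pos 9: push '{'; stack = ({
pos 10: '}' matches '{'; pop; stack = (
pos 11: push '['; stack = ([
pos 12: ']' matches '['; pop; stack = (
pos 13: ')' matches '('; pop; stack = (empty)
pos 14: push '{'; stack = {
pos 15: push '['; stack = {[
pos 16: push '('; stack = {[(
pos 17: ')' matches '('; pop; stack = {[
pos 18: ']' matches '['; pop; stack = {
pos 19: push '['; stack = {[
pos 20: ']' matches '['; pop; stack = {
pos 21: saw closer ')' but top of stack is '{' (expected '}') → INVALID
Verdict: type mismatch at position 21: ')' closes '{' → no

Answer: no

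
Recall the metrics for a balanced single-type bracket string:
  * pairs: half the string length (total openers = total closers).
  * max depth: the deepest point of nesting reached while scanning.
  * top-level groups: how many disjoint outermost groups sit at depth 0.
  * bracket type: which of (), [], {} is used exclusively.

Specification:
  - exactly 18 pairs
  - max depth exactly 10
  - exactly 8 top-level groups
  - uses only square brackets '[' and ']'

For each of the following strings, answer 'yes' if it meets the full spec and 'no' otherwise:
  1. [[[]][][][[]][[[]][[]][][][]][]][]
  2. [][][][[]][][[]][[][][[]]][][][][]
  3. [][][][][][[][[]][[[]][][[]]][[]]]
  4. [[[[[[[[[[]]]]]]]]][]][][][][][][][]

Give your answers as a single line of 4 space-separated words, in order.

Answer: no no no yes

Derivation:
String 1 '[[[]][][][[]][[[]][[]][][][]][]][]': depth seq [1 2 3 2 1 2 1 2 1 2 3 2 1 2 3 4 3 2 3 4 3 2 3 2 3 2 3 2 1 2 1 0 1 0]
  -> pairs=17 depth=4 groups=2 -> no
String 2 '[][][][[]][][[]][[][][[]]][][][][]': depth seq [1 0 1 0 1 0 1 2 1 0 1 0 1 2 1 0 1 2 1 2 1 2 3 2 1 0 1 0 1 0 1 0 1 0]
  -> pairs=17 depth=3 groups=11 -> no
String 3 '[][][][][][[][[]][[[]][][[]]][[]]]': depth seq [1 0 1 0 1 0 1 0 1 0 1 2 1 2 3 2 1 2 3 4 3 2 3 2 3 4 3 2 1 2 3 2 1 0]
  -> pairs=17 depth=4 groups=6 -> no
String 4 '[[[[[[[[[[]]]]]]]]][]][][][][][][][]': depth seq [1 2 3 4 5 6 7 8 9 10 9 8 7 6 5 4 3 2 1 2 1 0 1 0 1 0 1 0 1 0 1 0 1 0 1 0]
  -> pairs=18 depth=10 groups=8 -> yes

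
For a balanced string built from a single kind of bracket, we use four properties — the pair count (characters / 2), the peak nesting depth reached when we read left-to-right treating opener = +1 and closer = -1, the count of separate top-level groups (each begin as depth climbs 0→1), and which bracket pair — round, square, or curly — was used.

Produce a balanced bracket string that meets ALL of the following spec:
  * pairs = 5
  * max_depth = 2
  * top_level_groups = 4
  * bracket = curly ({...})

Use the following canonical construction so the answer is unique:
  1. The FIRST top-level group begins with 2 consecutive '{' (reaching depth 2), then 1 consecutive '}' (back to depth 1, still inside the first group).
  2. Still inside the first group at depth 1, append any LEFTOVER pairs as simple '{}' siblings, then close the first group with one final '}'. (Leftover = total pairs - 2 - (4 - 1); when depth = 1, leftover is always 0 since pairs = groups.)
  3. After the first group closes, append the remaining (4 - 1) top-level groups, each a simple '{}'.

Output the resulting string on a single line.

Spec: pairs=5 depth=2 groups=4
Leftover pairs = 5 - 2 - (4-1) = 0
First group: deep chain of depth 2 + 0 sibling pairs
Remaining 3 groups: simple '{}' each

Answer: {{}}{}{}{}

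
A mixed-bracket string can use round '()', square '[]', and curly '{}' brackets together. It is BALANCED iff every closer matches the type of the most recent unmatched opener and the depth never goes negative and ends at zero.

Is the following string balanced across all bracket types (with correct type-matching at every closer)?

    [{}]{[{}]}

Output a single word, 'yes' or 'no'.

Answer: yes

Derivation:
pos 0: push '['; stack = [
pos 1: push '{'; stack = [{
pos 2: '}' matches '{'; pop; stack = [
pos 3: ']' matches '['; pop; stack = (empty)
pos 4: push '{'; stack = {
pos 5: push '['; stack = {[
pos 6: push '{'; stack = {[{
pos 7: '}' matches '{'; pop; stack = {[
pos 8: ']' matches '['; pop; stack = {
pos 9: '}' matches '{'; pop; stack = (empty)
end: stack empty → VALID
Verdict: properly nested → yes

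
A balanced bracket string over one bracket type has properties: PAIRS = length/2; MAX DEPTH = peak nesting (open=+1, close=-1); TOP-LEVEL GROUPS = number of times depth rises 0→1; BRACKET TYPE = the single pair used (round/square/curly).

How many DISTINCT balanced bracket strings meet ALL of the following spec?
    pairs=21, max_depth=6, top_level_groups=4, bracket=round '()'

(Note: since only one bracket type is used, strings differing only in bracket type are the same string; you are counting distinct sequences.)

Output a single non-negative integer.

Spec: pairs=21 depth=6 groups=4
Count(depth <= 6) = 1900009792
Count(depth <= 5) = 1087577492
Count(depth == 6) = 1900009792 - 1087577492 = 812432300

Answer: 812432300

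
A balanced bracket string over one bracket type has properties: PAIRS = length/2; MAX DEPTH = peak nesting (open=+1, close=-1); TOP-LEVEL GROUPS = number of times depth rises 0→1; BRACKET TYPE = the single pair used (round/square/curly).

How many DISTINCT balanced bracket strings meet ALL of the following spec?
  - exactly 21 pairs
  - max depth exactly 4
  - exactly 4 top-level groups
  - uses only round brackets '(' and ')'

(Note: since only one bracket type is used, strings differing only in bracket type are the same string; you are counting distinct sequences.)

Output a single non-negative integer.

Spec: pairs=21 depth=4 groups=4
Count(depth <= 4) = 320747544
Count(depth <= 3) = 15859712
Count(depth == 4) = 320747544 - 15859712 = 304887832

Answer: 304887832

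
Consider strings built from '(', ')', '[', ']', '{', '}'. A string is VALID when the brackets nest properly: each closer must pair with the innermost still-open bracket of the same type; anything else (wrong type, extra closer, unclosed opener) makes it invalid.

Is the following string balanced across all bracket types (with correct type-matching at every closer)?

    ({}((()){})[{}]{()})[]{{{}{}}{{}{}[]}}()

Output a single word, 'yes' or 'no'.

Answer: yes

Derivation:
pos 0: push '('; stack = (
pos 1: push '{'; stack = ({
pos 2: '}' matches '{'; pop; stack = (
pos 3: push '('; stack = ((
pos 4: push '('; stack = (((
pos 5: push '('; stack = ((((
pos 6: ')' matches '('; pop; stack = (((
pos 7: ')' matches '('; pop; stack = ((
pos 8: push '{'; stack = (({
pos 9: '}' matches '{'; pop; stack = ((
pos 10: ')' matches '('; pop; stack = (
pos 11: push '['; stack = ([
pos 12: push '{'; stack = ([{
pos 13: '}' matches '{'; pop; stack = ([
pos 14: ']' matches '['; pop; stack = (
pos 15: push '{'; stack = ({
pos 16: push '('; stack = ({(
pos 17: ')' matches '('; pop; stack = ({
pos 18: '}' matches '{'; pop; stack = (
pos 19: ')' matches '('; pop; stack = (empty)
pos 20: push '['; stack = [
pos 21: ']' matches '['; pop; stack = (empty)
pos 22: push '{'; stack = {
pos 23: push '{'; stack = {{
pos 24: push '{'; stack = {{{
pos 25: '}' matches '{'; pop; stack = {{
pos 26: push '{'; stack = {{{
pos 27: '}' matches '{'; pop; stack = {{
pos 28: '}' matches '{'; pop; stack = {
pos 29: push '{'; stack = {{
pos 30: push '{'; stack = {{{
pos 31: '}' matches '{'; pop; stack = {{
pos 32: push '{'; stack = {{{
pos 33: '}' matches '{'; pop; stack = {{
pos 34: push '['; stack = {{[
pos 35: ']' matches '['; pop; stack = {{
pos 36: '}' matches '{'; pop; stack = {
pos 37: '}' matches '{'; pop; stack = (empty)
pos 38: push '('; stack = (
pos 39: ')' matches '('; pop; stack = (empty)
end: stack empty → VALID
Verdict: properly nested → yes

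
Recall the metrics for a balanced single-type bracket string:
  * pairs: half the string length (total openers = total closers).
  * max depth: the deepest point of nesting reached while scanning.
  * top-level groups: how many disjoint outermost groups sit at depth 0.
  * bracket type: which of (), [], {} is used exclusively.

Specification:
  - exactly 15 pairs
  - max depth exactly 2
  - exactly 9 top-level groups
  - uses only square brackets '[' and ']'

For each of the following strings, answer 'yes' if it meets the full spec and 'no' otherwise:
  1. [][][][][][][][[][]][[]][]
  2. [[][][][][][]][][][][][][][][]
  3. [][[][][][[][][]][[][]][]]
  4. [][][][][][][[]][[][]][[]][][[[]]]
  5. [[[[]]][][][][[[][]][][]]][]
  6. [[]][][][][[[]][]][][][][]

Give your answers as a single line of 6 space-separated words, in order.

Answer: no yes no no no no

Derivation:
String 1 '[][][][][][][][[][]][[]][]': depth seq [1 0 1 0 1 0 1 0 1 0 1 0 1 0 1 2 1 2 1 0 1 2 1 0 1 0]
  -> pairs=13 depth=2 groups=10 -> no
String 2 '[[][][][][][]][][][][][][][][]': depth seq [1 2 1 2 1 2 1 2 1 2 1 2 1 0 1 0 1 0 1 0 1 0 1 0 1 0 1 0 1 0]
  -> pairs=15 depth=2 groups=9 -> yes
String 3 '[][[][][][[][][]][[][]][]]': depth seq [1 0 1 2 1 2 1 2 1 2 3 2 3 2 3 2 1 2 3 2 3 2 1 2 1 0]
  -> pairs=13 depth=3 groups=2 -> no
String 4 '[][][][][][][[]][[][]][[]][][[[]]]': depth seq [1 0 1 0 1 0 1 0 1 0 1 0 1 2 1 0 1 2 1 2 1 0 1 2 1 0 1 0 1 2 3 2 1 0]
  -> pairs=17 depth=3 groups=11 -> no
String 5 '[[[[]]][][][][[[][]][][]]][]': depth seq [1 2 3 4 3 2 1 2 1 2 1 2 1 2 3 4 3 4 3 2 3 2 3 2 1 0 1 0]
  -> pairs=14 depth=4 groups=2 -> no
String 6 '[[]][][][][[[]][]][][][][]': depth seq [1 2 1 0 1 0 1 0 1 0 1 2 3 2 1 2 1 0 1 0 1 0 1 0 1 0]
  -> pairs=13 depth=3 groups=9 -> no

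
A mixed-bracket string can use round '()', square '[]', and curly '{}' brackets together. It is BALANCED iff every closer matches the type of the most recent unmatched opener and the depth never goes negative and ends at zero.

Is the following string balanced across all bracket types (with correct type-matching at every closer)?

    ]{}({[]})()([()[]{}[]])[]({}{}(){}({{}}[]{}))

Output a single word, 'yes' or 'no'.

pos 0: saw closer ']' but stack is empty → INVALID
Verdict: unmatched closer ']' at position 0 → no

Answer: no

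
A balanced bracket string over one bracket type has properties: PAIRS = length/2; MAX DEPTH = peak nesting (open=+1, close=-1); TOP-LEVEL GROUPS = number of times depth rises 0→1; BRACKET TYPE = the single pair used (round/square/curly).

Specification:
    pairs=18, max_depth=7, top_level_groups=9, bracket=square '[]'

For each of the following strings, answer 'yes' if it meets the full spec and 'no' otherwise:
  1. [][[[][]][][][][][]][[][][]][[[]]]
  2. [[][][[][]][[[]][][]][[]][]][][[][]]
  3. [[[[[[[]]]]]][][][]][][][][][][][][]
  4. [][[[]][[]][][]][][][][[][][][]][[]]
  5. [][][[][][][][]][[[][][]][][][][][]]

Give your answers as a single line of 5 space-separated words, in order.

String 1 '[][[[][]][][][][][]][[][][]][[[]]]': depth seq [1 0 1 2 3 2 3 2 1 2 1 2 1 2 1 2 1 2 1 0 1 2 1 2 1 2 1 0 1 2 3 2 1 0]
  -> pairs=17 depth=3 groups=4 -> no
String 2 '[[][][[][]][[[]][][]][[]][]][][[][]]': depth seq [1 2 1 2 1 2 3 2 3 2 1 2 3 4 3 2 3 2 3 2 1 2 3 2 1 2 1 0 1 0 1 2 1 2 1 0]
  -> pairs=18 depth=4 groups=3 -> no
String 3 '[[[[[[[]]]]]][][][]][][][][][][][][]': depth seq [1 2 3 4 5 6 7 6 5 4 3 2 1 2 1 2 1 2 1 0 1 0 1 0 1 0 1 0 1 0 1 0 1 0 1 0]
  -> pairs=18 depth=7 groups=9 -> yes
String 4 '[][[[]][[]][][]][][][][[][][][]][[]]': depth seq [1 0 1 2 3 2 1 2 3 2 1 2 1 2 1 0 1 0 1 0 1 0 1 2 1 2 1 2 1 2 1 0 1 2 1 0]
  -> pairs=18 depth=3 groups=7 -> no
String 5 '[][][[][][][][]][[[][][]][][][][][]]': depth seq [1 0 1 0 1 2 1 2 1 2 1 2 1 2 1 0 1 2 3 2 3 2 3 2 1 2 1 2 1 2 1 2 1 2 1 0]
  -> pairs=18 depth=3 groups=4 -> no

Answer: no no yes no no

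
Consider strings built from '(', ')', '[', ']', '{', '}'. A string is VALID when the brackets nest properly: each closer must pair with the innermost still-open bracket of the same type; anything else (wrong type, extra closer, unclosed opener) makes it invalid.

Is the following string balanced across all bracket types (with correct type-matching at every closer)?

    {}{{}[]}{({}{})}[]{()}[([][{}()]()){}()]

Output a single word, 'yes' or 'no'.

Answer: yes

Derivation:
pos 0: push '{'; stack = {
pos 1: '}' matches '{'; pop; stack = (empty)
pos 2: push '{'; stack = {
pos 3: push '{'; stack = {{
pos 4: '}' matches '{'; pop; stack = {
pos 5: push '['; stack = {[
pos 6: ']' matches '['; pop; stack = {
pos 7: '}' matches '{'; pop; stack = (empty)
pos 8: push '{'; stack = {
pos 9: push '('; stack = {(
pos 10: push '{'; stack = {({
pos 11: '}' matches '{'; pop; stack = {(
pos 12: push '{'; stack = {({
pos 13: '}' matches '{'; pop; stack = {(
pos 14: ')' matches '('; pop; stack = {
pos 15: '}' matches '{'; pop; stack = (empty)
pos 16: push '['; stack = [
pos 17: ']' matches '['; pop; stack = (empty)
pos 18: push '{'; stack = {
pos 19: push '('; stack = {(
pos 20: ')' matches '('; pop; stack = {
pos 21: '}' matches '{'; pop; stack = (empty)
pos 22: push '['; stack = [
pos 23: push '('; stack = [(
pos 24: push '['; stack = [([
pos 25: ']' matches '['; pop; stack = [(
pos 26: push '['; stack = [([
pos 27: push '{'; stack = [([{
pos 28: '}' matches '{'; pop; stack = [([
pos 29: push '('; stack = [([(
pos 30: ')' matches '('; pop; stack = [([
pos 31: ']' matches '['; pop; stack = [(
pos 32: push '('; stack = [((
pos 33: ')' matches '('; pop; stack = [(
pos 34: ')' matches '('; pop; stack = [
pos 35: push '{'; stack = [{
pos 36: '}' matches '{'; pop; stack = [
pos 37: push '('; stack = [(
pos 38: ')' matches '('; pop; stack = [
pos 39: ']' matches '['; pop; stack = (empty)
end: stack empty → VALID
Verdict: properly nested → yes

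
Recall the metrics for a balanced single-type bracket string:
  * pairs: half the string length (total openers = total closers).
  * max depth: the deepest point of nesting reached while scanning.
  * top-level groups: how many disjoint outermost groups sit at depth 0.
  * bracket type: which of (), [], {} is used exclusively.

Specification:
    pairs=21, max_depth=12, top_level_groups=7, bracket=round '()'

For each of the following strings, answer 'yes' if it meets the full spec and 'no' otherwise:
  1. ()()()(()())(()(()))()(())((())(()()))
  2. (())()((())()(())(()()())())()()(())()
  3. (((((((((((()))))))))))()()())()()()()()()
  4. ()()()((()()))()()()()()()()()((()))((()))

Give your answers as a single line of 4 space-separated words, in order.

Answer: no no yes no

Derivation:
String 1 '()()()(()())(()(()))()(())((())(()()))': depth seq [1 0 1 0 1 0 1 2 1 2 1 0 1 2 1 2 3 2 1 0 1 0 1 2 1 0 1 2 3 2 1 2 3 2 3 2 1 0]
  -> pairs=19 depth=3 groups=8 -> no
String 2 '(())()((())()(())(()()())())()()(())()': depth seq [1 2 1 0 1 0 1 2 3 2 1 2 1 2 3 2 1 2 3 2 3 2 3 2 1 2 1 0 1 0 1 0 1 2 1 0 1 0]
  -> pairs=19 depth=3 groups=7 -> no
String 3 '(((((((((((()))))))))))()()())()()()()()()': depth seq [1 2 3 4 5 6 7 8 9 10 11 12 11 10 9 8 7 6 5 4 3 2 1 2 1 2 1 2 1 0 1 0 1 0 1 0 1 0 1 0 1 0]
  -> pairs=21 depth=12 groups=7 -> yes
String 4 '()()()((()()))()()()()()()()()((()))((()))': depth seq [1 0 1 0 1 0 1 2 3 2 3 2 1 0 1 0 1 0 1 0 1 0 1 0 1 0 1 0 1 0 1 2 3 2 1 0 1 2 3 2 1 0]
  -> pairs=21 depth=3 groups=14 -> no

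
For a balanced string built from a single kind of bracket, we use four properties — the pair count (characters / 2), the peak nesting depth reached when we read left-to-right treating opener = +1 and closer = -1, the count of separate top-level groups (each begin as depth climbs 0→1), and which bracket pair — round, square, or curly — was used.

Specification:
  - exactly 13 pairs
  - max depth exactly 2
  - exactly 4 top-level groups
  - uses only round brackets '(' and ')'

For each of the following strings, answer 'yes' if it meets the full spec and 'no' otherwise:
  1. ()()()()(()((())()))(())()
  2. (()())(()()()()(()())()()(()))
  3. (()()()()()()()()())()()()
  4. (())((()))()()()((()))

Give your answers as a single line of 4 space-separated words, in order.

String 1 '()()()()(()((())()))(())()': depth seq [1 0 1 0 1 0 1 0 1 2 1 2 3 4 3 2 3 2 1 0 1 2 1 0 1 0]
  -> pairs=13 depth=4 groups=7 -> no
String 2 '(()())(()()()()(()())()()(()))': depth seq [1 2 1 2 1 0 1 2 1 2 1 2 1 2 1 2 3 2 3 2 1 2 1 2 1 2 3 2 1 0]
  -> pairs=15 depth=3 groups=2 -> no
String 3 '(()()()()()()()()())()()()': depth seq [1 2 1 2 1 2 1 2 1 2 1 2 1 2 1 2 1 2 1 0 1 0 1 0 1 0]
  -> pairs=13 depth=2 groups=4 -> yes
String 4 '(())((()))()()()((()))': depth seq [1 2 1 0 1 2 3 2 1 0 1 0 1 0 1 0 1 2 3 2 1 0]
  -> pairs=11 depth=3 groups=6 -> no

Answer: no no yes no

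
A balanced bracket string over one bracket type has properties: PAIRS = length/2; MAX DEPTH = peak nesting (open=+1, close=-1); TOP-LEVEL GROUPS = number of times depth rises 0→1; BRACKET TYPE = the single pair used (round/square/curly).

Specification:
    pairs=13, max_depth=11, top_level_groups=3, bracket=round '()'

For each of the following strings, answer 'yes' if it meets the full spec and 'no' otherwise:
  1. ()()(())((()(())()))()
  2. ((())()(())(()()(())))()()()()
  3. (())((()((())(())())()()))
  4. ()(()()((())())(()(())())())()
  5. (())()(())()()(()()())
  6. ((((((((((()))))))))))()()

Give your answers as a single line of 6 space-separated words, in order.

String 1 '()()(())((()(())()))()': depth seq [1 0 1 0 1 2 1 0 1 2 3 2 3 4 3 2 3 2 1 0 1 0]
  -> pairs=11 depth=4 groups=5 -> no
String 2 '((())()(())(()()(())))()()()()': depth seq [1 2 3 2 1 2 1 2 3 2 1 2 3 2 3 2 3 4 3 2 1 0 1 0 1 0 1 0 1 0]
  -> pairs=15 depth=4 groups=5 -> no
String 3 '(())((()((())(())())()()))': depth seq [1 2 1 0 1 2 3 2 3 4 5 4 3 4 5 4 3 4 3 2 3 2 3 2 1 0]
  -> pairs=13 depth=5 groups=2 -> no
String 4 '()(()()((())())(()(())())())()': depth seq [1 0 1 2 1 2 1 2 3 4 3 2 3 2 1 2 3 2 3 4 3 2 3 2 1 2 1 0 1 0]
  -> pairs=15 depth=4 groups=3 -> no
String 5 '(())()(())()()(()()())': depth seq [1 2 1 0 1 0 1 2 1 0 1 0 1 0 1 2 1 2 1 2 1 0]
  -> pairs=11 depth=2 groups=6 -> no
String 6 '((((((((((()))))))))))()()': depth seq [1 2 3 4 5 6 7 8 9 10 11 10 9 8 7 6 5 4 3 2 1 0 1 0 1 0]
  -> pairs=13 depth=11 groups=3 -> yes

Answer: no no no no no yes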